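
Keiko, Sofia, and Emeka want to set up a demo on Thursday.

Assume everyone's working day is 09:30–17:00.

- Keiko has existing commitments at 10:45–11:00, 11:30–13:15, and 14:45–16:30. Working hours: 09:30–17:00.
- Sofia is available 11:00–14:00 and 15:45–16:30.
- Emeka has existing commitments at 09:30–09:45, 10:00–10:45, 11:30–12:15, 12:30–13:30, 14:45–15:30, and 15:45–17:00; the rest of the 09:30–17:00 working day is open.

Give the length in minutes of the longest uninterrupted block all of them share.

30 minutes

Keiko free within 09:30–17:00: 09:30–10:45, 11:00–11:30, 13:15–14:45, 16:30–17:00.
Emeka free within 09:30–17:00: 09:45–10:00, 10:45–11:30, 12:15–12:30, 13:30–14:45, 15:30–15:45.
Keiko ∩ Sofia: 11:00–11:30, 13:15–14:00.
Keiko ∩ Sofia ∩ Emeka: 11:00–11:30, 13:30–14:00.
Common window lengths: 30, 30 min; longest is 30.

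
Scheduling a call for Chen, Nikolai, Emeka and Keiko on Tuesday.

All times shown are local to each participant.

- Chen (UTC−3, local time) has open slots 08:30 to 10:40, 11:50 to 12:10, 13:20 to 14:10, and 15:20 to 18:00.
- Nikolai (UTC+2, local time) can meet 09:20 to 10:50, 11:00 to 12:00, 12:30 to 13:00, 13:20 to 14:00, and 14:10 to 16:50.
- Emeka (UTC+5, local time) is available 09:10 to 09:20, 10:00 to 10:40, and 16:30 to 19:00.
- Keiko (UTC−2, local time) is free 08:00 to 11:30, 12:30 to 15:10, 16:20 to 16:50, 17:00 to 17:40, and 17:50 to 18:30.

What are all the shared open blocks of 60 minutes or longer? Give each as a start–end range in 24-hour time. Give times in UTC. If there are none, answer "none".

12:10–13:30

Chen → UTC: 11:30–13:40, 14:50–15:10, 16:20–17:10, 18:20–21:00.
Nikolai → UTC: 07:20–08:50, 09:00–10:00, 10:30–11:00, 11:20–12:00, 12:10–14:50.
Emeka → UTC: 04:10–04:20, 05:00–05:40, 11:30–14:00.
Keiko → UTC: 10:00–13:30, 14:30–17:10, 18:20–18:50, 19:00–19:40, 19:50–20:30.
Chen ∩ Nikolai: 11:30–12:00, 12:10–13:40.
Chen ∩ Nikolai ∩ Emeka: 11:30–12:00, 12:10–13:40.
Chen ∩ Nikolai ∩ Emeka ∩ Keiko: 11:30–12:00, 12:10–13:30.
Windows ≥ 60 min: 12:10–13:30.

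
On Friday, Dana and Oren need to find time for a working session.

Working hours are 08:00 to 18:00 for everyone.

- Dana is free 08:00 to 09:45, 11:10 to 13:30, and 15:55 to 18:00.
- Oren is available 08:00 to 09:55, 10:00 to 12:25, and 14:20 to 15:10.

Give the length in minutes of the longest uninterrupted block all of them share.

105 minutes

Dana ∩ Oren: 08:00–09:45, 11:10–12:25.
Common window lengths: 105, 75 min; longest is 105.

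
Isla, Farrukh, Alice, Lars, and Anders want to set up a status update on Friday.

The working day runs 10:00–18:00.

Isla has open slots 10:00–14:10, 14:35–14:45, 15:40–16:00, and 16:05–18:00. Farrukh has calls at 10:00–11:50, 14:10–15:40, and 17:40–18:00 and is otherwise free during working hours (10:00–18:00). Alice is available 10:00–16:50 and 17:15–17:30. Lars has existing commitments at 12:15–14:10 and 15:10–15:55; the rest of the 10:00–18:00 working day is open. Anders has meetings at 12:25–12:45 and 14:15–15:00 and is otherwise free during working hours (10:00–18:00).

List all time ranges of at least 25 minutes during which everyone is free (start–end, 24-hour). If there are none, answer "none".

Farrukh free within 10:00–18:00: 11:50–14:10, 15:40–17:40.
Lars free within 10:00–18:00: 10:00–12:15, 14:10–15:10, 15:55–18:00.
Anders free within 10:00–18:00: 10:00–12:25, 12:45–14:15, 15:00–18:00.
Isla ∩ Farrukh: 11:50–14:10, 15:40–16:00, 16:05–17:40.
Isla ∩ Farrukh ∩ Alice: 11:50–14:10, 15:40–16:00, 16:05–16:50, 17:15–17:30.
Isla ∩ Farrukh ∩ Alice ∩ Lars: 11:50–12:15, 15:55–16:00, 16:05–16:50, 17:15–17:30.
Isla ∩ Farrukh ∩ Alice ∩ Lars ∩ Anders: 11:50–12:15, 15:55–16:00, 16:05–16:50, 17:15–17:30.
Windows ≥ 25 min: 11:50–12:15, 16:05–16:50.

11:50–12:15, 16:05–16:50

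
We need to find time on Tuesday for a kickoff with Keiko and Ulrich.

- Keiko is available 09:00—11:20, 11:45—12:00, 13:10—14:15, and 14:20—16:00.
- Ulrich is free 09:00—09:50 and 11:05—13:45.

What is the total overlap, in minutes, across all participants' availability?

Keiko ∩ Ulrich: 09:00–09:50, 11:05–11:20, 11:45–12:00, 13:10–13:45.
Total common minutes: 50 + 15 + 15 + 35 = 115.

115 minutes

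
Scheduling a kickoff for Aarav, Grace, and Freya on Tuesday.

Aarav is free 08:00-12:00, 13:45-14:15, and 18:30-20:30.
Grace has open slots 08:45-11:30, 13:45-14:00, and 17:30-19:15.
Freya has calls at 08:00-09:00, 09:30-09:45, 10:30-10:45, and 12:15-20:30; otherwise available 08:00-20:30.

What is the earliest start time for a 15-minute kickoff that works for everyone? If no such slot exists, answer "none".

Freya free within 08:00–20:30: 09:00–09:30, 09:45–10:30, 10:45–12:15.
Aarav ∩ Grace: 08:45–11:30, 13:45–14:00, 18:30–19:15.
Aarav ∩ Grace ∩ Freya: 09:00–09:30, 09:45–10:30, 10:45–11:30.
Windows ≥ 15 min: 09:00–09:30, 09:45–10:30, 10:45–11:30.
Earliest such window starts at 09:00.

09:00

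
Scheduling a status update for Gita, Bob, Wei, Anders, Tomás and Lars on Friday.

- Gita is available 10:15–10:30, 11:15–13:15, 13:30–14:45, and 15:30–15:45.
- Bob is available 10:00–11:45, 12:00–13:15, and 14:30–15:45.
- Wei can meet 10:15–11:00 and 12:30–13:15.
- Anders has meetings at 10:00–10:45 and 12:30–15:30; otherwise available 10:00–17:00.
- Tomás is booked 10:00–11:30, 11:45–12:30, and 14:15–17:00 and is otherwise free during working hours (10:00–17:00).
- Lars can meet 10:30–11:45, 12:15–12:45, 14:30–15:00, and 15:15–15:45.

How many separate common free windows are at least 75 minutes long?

0

Anders free within 10:00–17:00: 10:45–12:30, 15:30–17:00.
Tomás free within 10:00–17:00: 11:30–11:45, 12:30–14:15.
Gita ∩ Bob: 10:15–10:30, 11:15–11:45, 12:00–13:15, 14:30–14:45, 15:30–15:45.
Gita ∩ Bob ∩ Wei: 10:15–10:30, 12:30–13:15.
Gita ∩ Bob ∩ Wei ∩ Anders: (none).
Gita ∩ Bob ∩ Wei ∩ Anders ∩ Tomás: (none).
Gita ∩ Bob ∩ Wei ∩ Anders ∩ Tomás ∩ Lars: (none).
Windows ≥ 75 min: (none).
That's 0 windows.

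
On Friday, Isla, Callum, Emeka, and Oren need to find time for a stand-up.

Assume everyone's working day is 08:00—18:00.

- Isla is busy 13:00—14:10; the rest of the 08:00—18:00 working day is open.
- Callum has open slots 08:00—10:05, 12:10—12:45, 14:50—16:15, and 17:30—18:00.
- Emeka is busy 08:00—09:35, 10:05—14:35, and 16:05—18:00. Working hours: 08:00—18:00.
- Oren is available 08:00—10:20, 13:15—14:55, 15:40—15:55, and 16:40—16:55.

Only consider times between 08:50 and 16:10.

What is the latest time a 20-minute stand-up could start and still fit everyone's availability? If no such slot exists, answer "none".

09:45

Isla free within 08:00–18:00: 08:00–13:00, 14:10–18:00.
Emeka free within 08:00–18:00: 09:35–10:05, 14:35–16:05.
Isla ∩ Callum: 08:00–10:05, 12:10–12:45, 14:50–16:15, 17:30–18:00.
Isla ∩ Callum ∩ Emeka: 09:35–10:05, 14:50–16:05.
Isla ∩ Callum ∩ Emeka ∩ Oren: 09:35–10:05, 14:50–14:55, 15:40–15:55.
Restricted to 08:50–16:10: 09:35–10:05, 14:50–14:55, 15:40–15:55.
Windows ≥ 20 min: 09:35–10:05.
Latest start in the last window 09:35–10:05 is 10:05 − 20 min = 09:45.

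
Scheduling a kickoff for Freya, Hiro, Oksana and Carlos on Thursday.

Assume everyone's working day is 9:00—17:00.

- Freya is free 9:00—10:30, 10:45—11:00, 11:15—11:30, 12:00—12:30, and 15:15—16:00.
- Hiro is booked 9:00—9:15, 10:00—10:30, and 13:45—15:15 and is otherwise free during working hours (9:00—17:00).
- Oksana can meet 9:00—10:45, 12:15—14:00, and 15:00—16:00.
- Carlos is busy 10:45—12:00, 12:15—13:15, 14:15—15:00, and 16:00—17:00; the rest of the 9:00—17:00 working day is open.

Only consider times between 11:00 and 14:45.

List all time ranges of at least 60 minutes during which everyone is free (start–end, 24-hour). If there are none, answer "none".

none

Hiro free within 09:00–17:00: 09:15–10:00, 10:30–13:45, 15:15–17:00.
Carlos free within 09:00–17:00: 09:00–10:45, 12:00–12:15, 13:15–14:15, 15:00–16:00.
Freya ∩ Hiro: 09:15–10:00, 10:45–11:00, 11:15–11:30, 12:00–12:30, 15:15–16:00.
Freya ∩ Hiro ∩ Oksana: 09:15–10:00, 12:15–12:30, 15:15–16:00.
Freya ∩ Hiro ∩ Oksana ∩ Carlos: 09:15–10:00, 15:15–16:00.
Restricted to 11:00–14:45: (none).
Windows ≥ 60 min: (none).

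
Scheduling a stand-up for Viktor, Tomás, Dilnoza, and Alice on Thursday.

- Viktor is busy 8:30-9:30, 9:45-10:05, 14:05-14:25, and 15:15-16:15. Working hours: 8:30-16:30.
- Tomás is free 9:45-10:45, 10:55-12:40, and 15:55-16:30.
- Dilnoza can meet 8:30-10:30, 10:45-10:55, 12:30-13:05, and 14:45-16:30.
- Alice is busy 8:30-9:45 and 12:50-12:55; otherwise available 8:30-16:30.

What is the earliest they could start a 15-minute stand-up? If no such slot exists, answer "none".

Viktor free within 08:30–16:30: 09:30–09:45, 10:05–14:05, 14:25–15:15, 16:15–16:30.
Alice free within 08:30–16:30: 09:45–12:50, 12:55–16:30.
Viktor ∩ Tomás: 10:05–10:45, 10:55–12:40, 16:15–16:30.
Viktor ∩ Tomás ∩ Dilnoza: 10:05–10:30, 12:30–12:40, 16:15–16:30.
Viktor ∩ Tomás ∩ Dilnoza ∩ Alice: 10:05–10:30, 12:30–12:40, 16:15–16:30.
Windows ≥ 15 min: 10:05–10:30, 16:15–16:30.
Earliest such window starts at 10:05.

10:05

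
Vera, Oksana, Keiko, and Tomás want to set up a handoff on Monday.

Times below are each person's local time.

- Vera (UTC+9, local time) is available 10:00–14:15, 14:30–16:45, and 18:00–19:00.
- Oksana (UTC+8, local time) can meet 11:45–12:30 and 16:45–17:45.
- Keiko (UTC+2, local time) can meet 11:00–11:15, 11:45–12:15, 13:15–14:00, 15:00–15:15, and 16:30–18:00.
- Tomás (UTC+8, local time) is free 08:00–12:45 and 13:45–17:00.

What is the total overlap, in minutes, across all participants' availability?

Vera → UTC: 01:00–05:15, 05:30–07:45, 09:00–10:00.
Oksana → UTC: 03:45–04:30, 08:45–09:45.
Keiko → UTC: 09:00–09:15, 09:45–10:15, 11:15–12:00, 13:00–13:15, 14:30–16:00.
Tomás → UTC: 00:00–04:45, 05:45–09:00.
Vera ∩ Oksana: 03:45–04:30, 09:00–09:45.
Vera ∩ Oksana ∩ Keiko: 09:00–09:15.
Vera ∩ Oksana ∩ Keiko ∩ Tomás: (none).
Total common minutes: 0.

0 minutes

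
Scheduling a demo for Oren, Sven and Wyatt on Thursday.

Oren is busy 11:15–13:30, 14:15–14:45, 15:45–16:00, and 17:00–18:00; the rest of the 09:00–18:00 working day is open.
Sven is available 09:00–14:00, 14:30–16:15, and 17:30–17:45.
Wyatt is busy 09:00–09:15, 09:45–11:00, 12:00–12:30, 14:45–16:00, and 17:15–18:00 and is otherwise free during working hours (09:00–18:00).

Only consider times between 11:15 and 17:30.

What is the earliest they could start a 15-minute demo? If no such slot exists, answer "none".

13:30

Oren free within 09:00–18:00: 09:00–11:15, 13:30–14:15, 14:45–15:45, 16:00–17:00.
Wyatt free within 09:00–18:00: 09:15–09:45, 11:00–12:00, 12:30–14:45, 16:00–17:15.
Oren ∩ Sven: 09:00–11:15, 13:30–14:00, 14:45–15:45, 16:00–16:15.
Oren ∩ Sven ∩ Wyatt: 09:15–09:45, 11:00–11:15, 13:30–14:00, 16:00–16:15.
Restricted to 11:15–17:30: 13:30–14:00, 16:00–16:15.
Windows ≥ 15 min: 13:30–14:00, 16:00–16:15.
Earliest such window starts at 13:30.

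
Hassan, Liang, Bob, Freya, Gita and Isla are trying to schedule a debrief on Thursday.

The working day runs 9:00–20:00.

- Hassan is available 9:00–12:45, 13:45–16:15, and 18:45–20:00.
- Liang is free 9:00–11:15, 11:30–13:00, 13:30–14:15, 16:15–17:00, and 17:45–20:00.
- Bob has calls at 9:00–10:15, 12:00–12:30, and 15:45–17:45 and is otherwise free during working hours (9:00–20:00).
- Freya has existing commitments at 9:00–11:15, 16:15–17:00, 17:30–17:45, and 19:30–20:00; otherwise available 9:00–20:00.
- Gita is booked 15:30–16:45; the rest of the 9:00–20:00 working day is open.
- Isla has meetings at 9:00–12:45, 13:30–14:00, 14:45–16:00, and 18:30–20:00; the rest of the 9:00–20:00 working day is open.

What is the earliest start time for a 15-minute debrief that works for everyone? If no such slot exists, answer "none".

Bob free within 09:00–20:00: 10:15–12:00, 12:30–15:45, 17:45–20:00.
Freya free within 09:00–20:00: 11:15–16:15, 17:00–17:30, 17:45–19:30.
Gita free within 09:00–20:00: 09:00–15:30, 16:45–20:00.
Isla free within 09:00–20:00: 12:45–13:30, 14:00–14:45, 16:00–18:30.
Hassan ∩ Liang: 09:00–11:15, 11:30–12:45, 13:45–14:15, 18:45–20:00.
Hassan ∩ Liang ∩ Bob: 10:15–11:15, 11:30–12:00, 12:30–12:45, 13:45–14:15, 18:45–20:00.
Hassan ∩ Liang ∩ Bob ∩ Freya: 11:30–12:00, 12:30–12:45, 13:45–14:15, 18:45–19:30.
Hassan ∩ Liang ∩ Bob ∩ Freya ∩ Gita: 11:30–12:00, 12:30–12:45, 13:45–14:15, 18:45–19:30.
Hassan ∩ Liang ∩ Bob ∩ Freya ∩ Gita ∩ Isla: 14:00–14:15.
Windows ≥ 15 min: 14:00–14:15.
Earliest such window starts at 14:00.

14:00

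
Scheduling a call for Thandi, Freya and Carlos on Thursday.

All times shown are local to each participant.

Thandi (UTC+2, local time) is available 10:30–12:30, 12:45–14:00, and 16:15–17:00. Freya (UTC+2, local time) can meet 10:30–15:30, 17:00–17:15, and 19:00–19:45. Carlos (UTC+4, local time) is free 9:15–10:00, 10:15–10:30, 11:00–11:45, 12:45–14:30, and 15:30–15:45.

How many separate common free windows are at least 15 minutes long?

2

Thandi → UTC: 08:30–10:30, 10:45–12:00, 14:15–15:00.
Freya → UTC: 08:30–13:30, 15:00–15:15, 17:00–17:45.
Carlos → UTC: 05:15–06:00, 06:15–06:30, 07:00–07:45, 08:45–10:30, 11:30–11:45.
Thandi ∩ Freya: 08:30–10:30, 10:45–12:00.
Thandi ∩ Freya ∩ Carlos: 08:45–10:30, 11:30–11:45.
Windows ≥ 15 min: 08:45–10:30, 11:30–11:45.
That's 2 windows.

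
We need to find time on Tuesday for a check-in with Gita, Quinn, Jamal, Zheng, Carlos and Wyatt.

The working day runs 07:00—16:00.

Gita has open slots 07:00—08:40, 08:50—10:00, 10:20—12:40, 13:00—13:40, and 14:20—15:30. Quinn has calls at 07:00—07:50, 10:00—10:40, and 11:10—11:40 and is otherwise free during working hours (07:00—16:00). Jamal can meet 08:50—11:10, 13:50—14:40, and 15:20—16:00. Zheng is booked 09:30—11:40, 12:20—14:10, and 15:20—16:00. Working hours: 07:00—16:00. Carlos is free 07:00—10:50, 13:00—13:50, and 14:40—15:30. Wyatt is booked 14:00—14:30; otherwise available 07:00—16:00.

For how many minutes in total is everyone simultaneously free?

40 minutes

Quinn free within 07:00–16:00: 07:50–10:00, 10:40–11:10, 11:40–16:00.
Zheng free within 07:00–16:00: 07:00–09:30, 11:40–12:20, 14:10–15:20.
Wyatt free within 07:00–16:00: 07:00–14:00, 14:30–16:00.
Gita ∩ Quinn: 07:50–08:40, 08:50–10:00, 10:40–11:10, 11:40–12:40, 13:00–13:40, 14:20–15:30.
Gita ∩ Quinn ∩ Jamal: 08:50–10:00, 10:40–11:10, 14:20–14:40, 15:20–15:30.
Gita ∩ Quinn ∩ Jamal ∩ Zheng: 08:50–09:30, 14:20–14:40.
Gita ∩ Quinn ∩ Jamal ∩ Zheng ∩ Carlos: 08:50–09:30.
Gita ∩ Quinn ∩ Jamal ∩ Zheng ∩ Carlos ∩ Wyatt: 08:50–09:30.
Total common minutes: 40.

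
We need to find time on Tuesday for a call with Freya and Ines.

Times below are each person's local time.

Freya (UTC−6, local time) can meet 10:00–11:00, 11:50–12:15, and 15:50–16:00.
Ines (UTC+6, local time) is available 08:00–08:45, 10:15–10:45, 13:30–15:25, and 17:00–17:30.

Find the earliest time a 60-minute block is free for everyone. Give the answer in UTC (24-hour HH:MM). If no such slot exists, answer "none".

Freya → UTC: 16:00–17:00, 17:50–18:15, 21:50–22:00.
Ines → UTC: 02:00–02:45, 04:15–04:45, 07:30–09:25, 11:00–11:30.
Freya ∩ Ines: (none).
Windows ≥ 60 min: (none).

none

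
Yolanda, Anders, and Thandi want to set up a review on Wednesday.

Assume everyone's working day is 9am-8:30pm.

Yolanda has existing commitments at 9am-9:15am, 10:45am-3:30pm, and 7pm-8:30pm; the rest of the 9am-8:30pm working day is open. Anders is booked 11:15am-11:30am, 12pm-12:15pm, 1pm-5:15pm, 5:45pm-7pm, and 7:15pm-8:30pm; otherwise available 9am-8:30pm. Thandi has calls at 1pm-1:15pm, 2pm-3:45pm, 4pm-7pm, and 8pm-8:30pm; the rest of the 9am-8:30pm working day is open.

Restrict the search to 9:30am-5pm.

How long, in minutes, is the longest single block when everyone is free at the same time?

Yolanda free within 09:00–20:30: 09:15–10:45, 15:30–19:00.
Anders free within 09:00–20:30: 09:00–11:15, 11:30–12:00, 12:15–13:00, 17:15–17:45, 19:00–19:15.
Thandi free within 09:00–20:30: 09:00–13:00, 13:15–14:00, 15:45–16:00, 19:00–20:00.
Yolanda ∩ Anders: 09:15–10:45, 17:15–17:45.
Yolanda ∩ Anders ∩ Thandi: 09:15–10:45.
Restricted to 09:30–17:00: 09:30–10:45.
Single common window of 75 minutes.

75 minutes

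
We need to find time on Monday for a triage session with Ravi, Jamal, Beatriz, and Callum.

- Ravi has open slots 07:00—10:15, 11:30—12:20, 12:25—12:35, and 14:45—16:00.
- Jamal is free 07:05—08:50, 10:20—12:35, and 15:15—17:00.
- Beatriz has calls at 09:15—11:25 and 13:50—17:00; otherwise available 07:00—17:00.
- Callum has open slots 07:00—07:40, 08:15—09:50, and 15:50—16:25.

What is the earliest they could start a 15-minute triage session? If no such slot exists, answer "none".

07:05

Beatriz free within 07:00–17:00: 07:00–09:15, 11:25–13:50.
Ravi ∩ Jamal: 07:05–08:50, 11:30–12:20, 12:25–12:35, 15:15–16:00.
Ravi ∩ Jamal ∩ Beatriz: 07:05–08:50, 11:30–12:20, 12:25–12:35.
Ravi ∩ Jamal ∩ Beatriz ∩ Callum: 07:05–07:40, 08:15–08:50.
Windows ≥ 15 min: 07:05–07:40, 08:15–08:50.
Earliest such window starts at 07:05.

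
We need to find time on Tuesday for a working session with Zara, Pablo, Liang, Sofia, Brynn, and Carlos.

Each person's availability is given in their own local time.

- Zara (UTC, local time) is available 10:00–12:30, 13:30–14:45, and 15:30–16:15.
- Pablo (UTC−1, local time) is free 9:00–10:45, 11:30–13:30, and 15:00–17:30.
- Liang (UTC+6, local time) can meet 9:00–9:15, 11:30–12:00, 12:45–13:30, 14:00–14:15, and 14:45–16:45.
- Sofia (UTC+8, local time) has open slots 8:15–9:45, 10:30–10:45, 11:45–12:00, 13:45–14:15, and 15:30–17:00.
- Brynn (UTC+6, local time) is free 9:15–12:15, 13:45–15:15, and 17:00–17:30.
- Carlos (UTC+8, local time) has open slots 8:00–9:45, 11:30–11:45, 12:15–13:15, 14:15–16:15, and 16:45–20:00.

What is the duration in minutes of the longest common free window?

Zara → UTC: 10:00–12:30, 13:30–14:45, 15:30–16:15.
Pablo → UTC: 10:00–11:45, 12:30–14:30, 16:00–18:30.
Liang → UTC: 03:00–03:15, 05:30–06:00, 06:45–07:30, 08:00–08:15, 08:45–10:45.
Sofia → UTC: 00:15–01:45, 02:30–02:45, 03:45–04:00, 05:45–06:15, 07:30–09:00.
Brynn → UTC: 03:15–06:15, 07:45–09:15, 11:00–11:30.
Carlos → UTC: 00:00–01:45, 03:30–03:45, 04:15–05:15, 06:15–08:15, 08:45–12:00.
Zara ∩ Pablo: 10:00–11:45, 13:30–14:30, 16:00–16:15.
Zara ∩ Pablo ∩ Liang: 10:00–10:45.
Zara ∩ Pablo ∩ Liang ∩ Sofia: (none).
Zara ∩ Pablo ∩ Liang ∩ Sofia ∩ Brynn: (none).
Zara ∩ Pablo ∩ Liang ∩ Sofia ∩ Brynn ∩ Carlos: (none).
No common window.

0 minutes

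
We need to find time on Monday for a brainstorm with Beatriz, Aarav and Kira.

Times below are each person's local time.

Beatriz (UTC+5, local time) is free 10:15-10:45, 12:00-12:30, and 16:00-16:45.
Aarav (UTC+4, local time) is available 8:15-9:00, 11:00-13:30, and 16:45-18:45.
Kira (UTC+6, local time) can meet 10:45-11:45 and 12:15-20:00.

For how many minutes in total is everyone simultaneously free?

30 minutes

Beatriz → UTC: 05:15–05:45, 07:00–07:30, 11:00–11:45.
Aarav → UTC: 04:15–05:00, 07:00–09:30, 12:45–14:45.
Kira → UTC: 04:45–05:45, 06:15–14:00.
Beatriz ∩ Aarav: 07:00–07:30.
Beatriz ∩ Aarav ∩ Kira: 07:00–07:30.
Total common minutes: 30.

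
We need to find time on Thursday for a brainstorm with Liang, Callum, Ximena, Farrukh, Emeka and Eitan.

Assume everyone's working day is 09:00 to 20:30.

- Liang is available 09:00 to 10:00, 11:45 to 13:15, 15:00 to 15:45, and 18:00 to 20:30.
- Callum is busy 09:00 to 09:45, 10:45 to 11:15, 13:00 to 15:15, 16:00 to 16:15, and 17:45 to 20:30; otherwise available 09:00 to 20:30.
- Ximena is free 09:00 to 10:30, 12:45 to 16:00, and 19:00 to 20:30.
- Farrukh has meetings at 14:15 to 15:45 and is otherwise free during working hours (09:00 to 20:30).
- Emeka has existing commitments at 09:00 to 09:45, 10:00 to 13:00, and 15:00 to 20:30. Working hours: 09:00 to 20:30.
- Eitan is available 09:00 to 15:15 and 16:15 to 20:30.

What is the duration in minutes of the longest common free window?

15 minutes

Callum free within 09:00–20:30: 09:45–10:45, 11:15–13:00, 15:15–16:00, 16:15–17:45.
Farrukh free within 09:00–20:30: 09:00–14:15, 15:45–20:30.
Emeka free within 09:00–20:30: 09:45–10:00, 13:00–15:00.
Liang ∩ Callum: 09:45–10:00, 11:45–13:00, 15:15–15:45.
Liang ∩ Callum ∩ Ximena: 09:45–10:00, 12:45–13:00, 15:15–15:45.
Liang ∩ Callum ∩ Ximena ∩ Farrukh: 09:45–10:00, 12:45–13:00.
Liang ∩ Callum ∩ Ximena ∩ Farrukh ∩ Emeka: 09:45–10:00.
Liang ∩ Callum ∩ Ximena ∩ Farrukh ∩ Emeka ∩ Eitan: 09:45–10:00.
Single common window of 15 minutes.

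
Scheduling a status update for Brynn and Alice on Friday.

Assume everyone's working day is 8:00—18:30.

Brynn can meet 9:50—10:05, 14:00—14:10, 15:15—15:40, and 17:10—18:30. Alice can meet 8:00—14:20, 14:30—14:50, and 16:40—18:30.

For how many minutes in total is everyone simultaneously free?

105 minutes

Brynn ∩ Alice: 09:50–10:05, 14:00–14:10, 17:10–18:30.
Total common minutes: 15 + 10 + 80 = 105.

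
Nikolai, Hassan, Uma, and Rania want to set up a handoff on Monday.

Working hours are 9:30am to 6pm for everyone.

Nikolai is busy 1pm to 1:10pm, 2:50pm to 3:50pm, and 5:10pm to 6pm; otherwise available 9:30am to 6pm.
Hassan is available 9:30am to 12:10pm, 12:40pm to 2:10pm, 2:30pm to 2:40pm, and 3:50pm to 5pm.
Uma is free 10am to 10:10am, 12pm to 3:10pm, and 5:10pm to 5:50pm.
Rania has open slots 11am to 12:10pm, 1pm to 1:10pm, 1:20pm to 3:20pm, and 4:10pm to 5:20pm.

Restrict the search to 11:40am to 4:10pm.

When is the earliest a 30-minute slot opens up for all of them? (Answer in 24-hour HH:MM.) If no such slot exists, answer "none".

13:20

Nikolai free within 09:30–18:00: 09:30–13:00, 13:10–14:50, 15:50–17:10.
Nikolai ∩ Hassan: 09:30–12:10, 12:40–13:00, 13:10–14:10, 14:30–14:40, 15:50–17:00.
Nikolai ∩ Hassan ∩ Uma: 10:00–10:10, 12:00–12:10, 12:40–13:00, 13:10–14:10, 14:30–14:40.
Nikolai ∩ Hassan ∩ Uma ∩ Rania: 12:00–12:10, 13:20–14:10, 14:30–14:40.
Restricted to 11:40–16:10: 12:00–12:10, 13:20–14:10, 14:30–14:40.
Windows ≥ 30 min: 13:20–14:10.
Earliest such window starts at 13:20.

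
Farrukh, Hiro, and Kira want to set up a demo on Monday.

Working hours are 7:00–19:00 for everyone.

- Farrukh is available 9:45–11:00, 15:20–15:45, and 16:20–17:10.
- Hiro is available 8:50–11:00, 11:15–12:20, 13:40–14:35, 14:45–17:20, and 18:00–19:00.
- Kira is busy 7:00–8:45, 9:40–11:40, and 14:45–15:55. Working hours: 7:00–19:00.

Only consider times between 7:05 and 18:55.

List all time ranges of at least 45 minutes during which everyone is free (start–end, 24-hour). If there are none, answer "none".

16:20–17:10

Kira free within 07:00–19:00: 08:45–09:40, 11:40–14:45, 15:55–19:00.
Farrukh ∩ Hiro: 09:45–11:00, 15:20–15:45, 16:20–17:10.
Farrukh ∩ Hiro ∩ Kira: 16:20–17:10.
Restricted to 07:05–18:55: 16:20–17:10.
Windows ≥ 45 min: 16:20–17:10.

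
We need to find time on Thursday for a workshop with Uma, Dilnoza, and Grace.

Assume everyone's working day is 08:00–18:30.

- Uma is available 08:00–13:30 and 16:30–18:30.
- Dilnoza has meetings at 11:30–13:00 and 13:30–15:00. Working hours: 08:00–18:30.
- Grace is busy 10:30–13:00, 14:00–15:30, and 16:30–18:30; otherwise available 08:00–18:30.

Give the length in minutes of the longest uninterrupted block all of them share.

150 minutes

Dilnoza free within 08:00–18:30: 08:00–11:30, 13:00–13:30, 15:00–18:30.
Grace free within 08:00–18:30: 08:00–10:30, 13:00–14:00, 15:30–16:30.
Uma ∩ Dilnoza: 08:00–11:30, 13:00–13:30, 16:30–18:30.
Uma ∩ Dilnoza ∩ Grace: 08:00–10:30, 13:00–13:30.
Common window lengths: 150, 30 min; longest is 150.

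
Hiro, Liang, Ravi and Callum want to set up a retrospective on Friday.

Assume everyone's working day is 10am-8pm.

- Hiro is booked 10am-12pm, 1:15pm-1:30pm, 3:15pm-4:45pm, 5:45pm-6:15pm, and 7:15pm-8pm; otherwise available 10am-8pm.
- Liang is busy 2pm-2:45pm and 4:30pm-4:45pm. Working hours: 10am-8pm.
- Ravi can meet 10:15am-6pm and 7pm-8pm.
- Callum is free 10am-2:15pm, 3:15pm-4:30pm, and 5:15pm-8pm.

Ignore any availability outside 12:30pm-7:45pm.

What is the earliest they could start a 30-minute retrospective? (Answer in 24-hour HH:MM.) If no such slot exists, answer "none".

Hiro free within 10:00–20:00: 12:00–13:15, 13:30–15:15, 16:45–17:45, 18:15–19:15.
Liang free within 10:00–20:00: 10:00–14:00, 14:45–16:30, 16:45–20:00.
Hiro ∩ Liang: 12:00–13:15, 13:30–14:00, 14:45–15:15, 16:45–17:45, 18:15–19:15.
Hiro ∩ Liang ∩ Ravi: 12:00–13:15, 13:30–14:00, 14:45–15:15, 16:45–17:45, 19:00–19:15.
Hiro ∩ Liang ∩ Ravi ∩ Callum: 12:00–13:15, 13:30–14:00, 17:15–17:45, 19:00–19:15.
Restricted to 12:30–19:45: 12:30–13:15, 13:30–14:00, 17:15–17:45, 19:00–19:15.
Windows ≥ 30 min: 12:30–13:15, 13:30–14:00, 17:15–17:45.
Earliest such window starts at 12:30.

12:30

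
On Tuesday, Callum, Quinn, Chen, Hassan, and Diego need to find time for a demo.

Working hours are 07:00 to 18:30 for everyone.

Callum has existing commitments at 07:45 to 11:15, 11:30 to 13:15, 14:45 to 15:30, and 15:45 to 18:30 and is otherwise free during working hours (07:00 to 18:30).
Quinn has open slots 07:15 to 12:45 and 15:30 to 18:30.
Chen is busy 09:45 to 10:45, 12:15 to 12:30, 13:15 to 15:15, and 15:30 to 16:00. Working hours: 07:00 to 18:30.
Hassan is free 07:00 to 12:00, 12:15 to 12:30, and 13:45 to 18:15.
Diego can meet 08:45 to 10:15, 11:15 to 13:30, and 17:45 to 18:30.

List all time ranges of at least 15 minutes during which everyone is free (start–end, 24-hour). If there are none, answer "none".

Callum free within 07:00–18:30: 07:00–07:45, 11:15–11:30, 13:15–14:45, 15:30–15:45.
Chen free within 07:00–18:30: 07:00–09:45, 10:45–12:15, 12:30–13:15, 15:15–15:30, 16:00–18:30.
Callum ∩ Quinn: 07:15–07:45, 11:15–11:30, 15:30–15:45.
Callum ∩ Quinn ∩ Chen: 07:15–07:45, 11:15–11:30.
Callum ∩ Quinn ∩ Chen ∩ Hassan: 07:15–07:45, 11:15–11:30.
Callum ∩ Quinn ∩ Chen ∩ Hassan ∩ Diego: 11:15–11:30.
Windows ≥ 15 min: 11:15–11:30.

11:15–11:30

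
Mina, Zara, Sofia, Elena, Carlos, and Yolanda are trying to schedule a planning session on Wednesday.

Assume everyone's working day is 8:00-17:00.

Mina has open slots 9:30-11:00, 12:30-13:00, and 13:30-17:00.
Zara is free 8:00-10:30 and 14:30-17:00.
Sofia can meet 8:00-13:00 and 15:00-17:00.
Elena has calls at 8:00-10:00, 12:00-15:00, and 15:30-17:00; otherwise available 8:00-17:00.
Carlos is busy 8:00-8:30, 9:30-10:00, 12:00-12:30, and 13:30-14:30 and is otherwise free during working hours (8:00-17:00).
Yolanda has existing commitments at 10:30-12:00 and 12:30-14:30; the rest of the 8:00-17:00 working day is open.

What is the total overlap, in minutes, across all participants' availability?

Elena free within 08:00–17:00: 10:00–12:00, 15:00–15:30.
Carlos free within 08:00–17:00: 08:30–09:30, 10:00–12:00, 12:30–13:30, 14:30–17:00.
Yolanda free within 08:00–17:00: 08:00–10:30, 12:00–12:30, 14:30–17:00.
Mina ∩ Zara: 09:30–10:30, 14:30–17:00.
Mina ∩ Zara ∩ Sofia: 09:30–10:30, 15:00–17:00.
Mina ∩ Zara ∩ Sofia ∩ Elena: 10:00–10:30, 15:00–15:30.
Mina ∩ Zara ∩ Sofia ∩ Elena ∩ Carlos: 10:00–10:30, 15:00–15:30.
Mina ∩ Zara ∩ Sofia ∩ Elena ∩ Carlos ∩ Yolanda: 10:00–10:30, 15:00–15:30.
Total common minutes: 30 + 30 = 60.

60 minutes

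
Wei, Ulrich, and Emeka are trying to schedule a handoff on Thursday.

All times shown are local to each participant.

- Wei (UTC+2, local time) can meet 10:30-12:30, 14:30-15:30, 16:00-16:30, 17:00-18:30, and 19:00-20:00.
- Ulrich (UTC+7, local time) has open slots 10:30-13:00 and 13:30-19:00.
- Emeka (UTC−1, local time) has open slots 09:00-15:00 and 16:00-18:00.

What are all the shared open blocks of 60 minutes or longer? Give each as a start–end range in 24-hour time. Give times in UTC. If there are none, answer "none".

none

Wei → UTC: 08:30–10:30, 12:30–13:30, 14:00–14:30, 15:00–16:30, 17:00–18:00.
Ulrich → UTC: 03:30–06:00, 06:30–12:00.
Emeka → UTC: 10:00–16:00, 17:00–19:00.
Wei ∩ Ulrich: 08:30–10:30.
Wei ∩ Ulrich ∩ Emeka: 10:00–10:30.
Windows ≥ 60 min: (none).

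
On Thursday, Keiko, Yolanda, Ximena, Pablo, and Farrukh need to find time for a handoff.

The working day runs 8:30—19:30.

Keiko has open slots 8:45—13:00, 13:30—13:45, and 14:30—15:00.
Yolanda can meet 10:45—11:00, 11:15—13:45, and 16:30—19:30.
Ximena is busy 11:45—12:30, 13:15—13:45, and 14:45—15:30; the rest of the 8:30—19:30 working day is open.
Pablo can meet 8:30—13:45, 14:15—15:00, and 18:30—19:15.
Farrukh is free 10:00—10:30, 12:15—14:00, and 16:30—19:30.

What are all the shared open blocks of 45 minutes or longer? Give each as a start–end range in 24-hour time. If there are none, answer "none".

none

Ximena free within 08:30–19:30: 08:30–11:45, 12:30–13:15, 13:45–14:45, 15:30–19:30.
Keiko ∩ Yolanda: 10:45–11:00, 11:15–13:00, 13:30–13:45.
Keiko ∩ Yolanda ∩ Ximena: 10:45–11:00, 11:15–11:45, 12:30–13:00.
Keiko ∩ Yolanda ∩ Ximena ∩ Pablo: 10:45–11:00, 11:15–11:45, 12:30–13:00.
Keiko ∩ Yolanda ∩ Ximena ∩ Pablo ∩ Farrukh: 12:30–13:00.
Windows ≥ 45 min: (none).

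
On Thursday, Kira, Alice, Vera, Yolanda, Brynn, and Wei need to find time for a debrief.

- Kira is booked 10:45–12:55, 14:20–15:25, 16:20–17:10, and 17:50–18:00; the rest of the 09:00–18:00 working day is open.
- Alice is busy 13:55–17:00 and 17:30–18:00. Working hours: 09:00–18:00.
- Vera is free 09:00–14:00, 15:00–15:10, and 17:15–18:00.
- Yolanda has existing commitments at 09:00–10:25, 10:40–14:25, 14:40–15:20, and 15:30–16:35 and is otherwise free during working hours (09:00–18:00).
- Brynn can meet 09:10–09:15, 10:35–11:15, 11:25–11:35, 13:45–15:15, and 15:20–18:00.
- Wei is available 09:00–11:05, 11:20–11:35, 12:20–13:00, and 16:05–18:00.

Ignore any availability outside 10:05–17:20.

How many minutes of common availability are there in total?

Kira free within 09:00–18:00: 09:00–10:45, 12:55–14:20, 15:25–16:20, 17:10–17:50.
Alice free within 09:00–18:00: 09:00–13:55, 17:00–17:30.
Yolanda free within 09:00–18:00: 10:25–10:40, 14:25–14:40, 15:20–15:30, 16:35–18:00.
Kira ∩ Alice: 09:00–10:45, 12:55–13:55, 17:10–17:30.
Kira ∩ Alice ∩ Vera: 09:00–10:45, 12:55–13:55, 17:15–17:30.
Kira ∩ Alice ∩ Vera ∩ Yolanda: 10:25–10:40, 17:15–17:30.
Kira ∩ Alice ∩ Vera ∩ Yolanda ∩ Brynn: 10:35–10:40, 17:15–17:30.
Kira ∩ Alice ∩ Vera ∩ Yolanda ∩ Brynn ∩ Wei: 10:35–10:40, 17:15–17:30.
Restricted to 10:05–17:20: 10:35–10:40, 17:15–17:20.
Total common minutes: 5 + 5 = 10.

10 minutes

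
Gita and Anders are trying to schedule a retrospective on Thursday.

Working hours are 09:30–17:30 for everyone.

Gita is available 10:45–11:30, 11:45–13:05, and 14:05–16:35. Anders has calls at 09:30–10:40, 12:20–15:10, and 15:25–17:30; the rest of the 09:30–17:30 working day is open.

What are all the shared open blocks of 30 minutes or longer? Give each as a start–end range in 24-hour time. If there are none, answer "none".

Anders free within 09:30–17:30: 10:40–12:20, 15:10–15:25.
Gita ∩ Anders: 10:45–11:30, 11:45–12:20, 15:10–15:25.
Windows ≥ 30 min: 10:45–11:30, 11:45–12:20.

10:45–11:30, 11:45–12:20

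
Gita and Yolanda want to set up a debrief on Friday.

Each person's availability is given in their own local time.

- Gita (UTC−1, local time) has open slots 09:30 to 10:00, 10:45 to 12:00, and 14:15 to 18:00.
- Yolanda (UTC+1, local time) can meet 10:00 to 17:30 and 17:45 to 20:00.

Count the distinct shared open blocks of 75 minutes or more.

Gita → UTC: 10:30–11:00, 11:45–13:00, 15:15–19:00.
Yolanda → UTC: 09:00–16:30, 16:45–19:00.
Gita ∩ Yolanda: 10:30–11:00, 11:45–13:00, 15:15–16:30, 16:45–19:00.
Windows ≥ 75 min: 11:45–13:00, 15:15–16:30, 16:45–19:00.
That's 3 windows.

3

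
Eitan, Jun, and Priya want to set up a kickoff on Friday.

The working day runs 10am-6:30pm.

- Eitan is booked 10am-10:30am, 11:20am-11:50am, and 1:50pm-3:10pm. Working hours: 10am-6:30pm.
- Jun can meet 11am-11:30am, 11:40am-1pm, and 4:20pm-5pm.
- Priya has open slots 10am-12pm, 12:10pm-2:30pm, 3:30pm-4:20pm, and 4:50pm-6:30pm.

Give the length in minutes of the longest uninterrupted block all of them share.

50 minutes

Eitan free within 10:00–18:30: 10:30–11:20, 11:50–13:50, 15:10–18:30.
Eitan ∩ Jun: 11:00–11:20, 11:50–13:00, 16:20–17:00.
Eitan ∩ Jun ∩ Priya: 11:00–11:20, 11:50–12:00, 12:10–13:00, 16:50–17:00.
Common window lengths: 20, 10, 50, 10 min; longest is 50.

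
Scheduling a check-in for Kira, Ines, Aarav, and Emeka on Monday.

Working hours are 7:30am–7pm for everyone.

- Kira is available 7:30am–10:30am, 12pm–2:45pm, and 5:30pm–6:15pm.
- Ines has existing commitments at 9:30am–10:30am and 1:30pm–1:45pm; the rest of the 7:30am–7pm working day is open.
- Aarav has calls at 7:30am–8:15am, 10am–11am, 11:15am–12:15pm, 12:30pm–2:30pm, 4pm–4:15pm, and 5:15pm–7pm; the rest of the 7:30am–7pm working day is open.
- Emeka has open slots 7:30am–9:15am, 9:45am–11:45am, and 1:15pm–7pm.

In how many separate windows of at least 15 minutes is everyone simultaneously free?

Ines free within 07:30–19:00: 07:30–09:30, 10:30–13:30, 13:45–19:00.
Aarav free within 07:30–19:00: 08:15–10:00, 11:00–11:15, 12:15–12:30, 14:30–16:00, 16:15–17:15.
Kira ∩ Ines: 07:30–09:30, 12:00–13:30, 13:45–14:45, 17:30–18:15.
Kira ∩ Ines ∩ Aarav: 08:15–09:30, 12:15–12:30, 14:30–14:45.
Kira ∩ Ines ∩ Aarav ∩ Emeka: 08:15–09:15, 14:30–14:45.
Windows ≥ 15 min: 08:15–09:15, 14:30–14:45.
That's 2 windows.

2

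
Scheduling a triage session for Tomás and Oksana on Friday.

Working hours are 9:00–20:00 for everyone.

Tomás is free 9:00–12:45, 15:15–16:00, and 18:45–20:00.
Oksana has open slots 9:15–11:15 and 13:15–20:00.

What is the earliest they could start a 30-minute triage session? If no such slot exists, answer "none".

Tomás ∩ Oksana: 09:15–11:15, 15:15–16:00, 18:45–20:00.
Windows ≥ 30 min: 09:15–11:15, 15:15–16:00, 18:45–20:00.
Earliest such window starts at 09:15.

09:15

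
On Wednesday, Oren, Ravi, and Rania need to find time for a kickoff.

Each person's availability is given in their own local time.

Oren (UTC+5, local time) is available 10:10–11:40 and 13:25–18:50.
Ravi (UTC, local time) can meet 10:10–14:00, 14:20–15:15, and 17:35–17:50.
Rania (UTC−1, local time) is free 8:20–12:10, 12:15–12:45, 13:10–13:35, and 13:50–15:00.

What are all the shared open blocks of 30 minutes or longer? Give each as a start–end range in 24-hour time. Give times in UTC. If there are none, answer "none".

Oren → UTC: 05:10–06:40, 08:25–13:50.
Ravi → UTC: 10:10–14:00, 14:20–15:15, 17:35–17:50.
Rania → UTC: 09:20–13:10, 13:15–13:45, 14:10–14:35, 14:50–16:00.
Oren ∩ Ravi: 10:10–13:50.
Oren ∩ Ravi ∩ Rania: 10:10–13:10, 13:15–13:45.
Windows ≥ 30 min: 10:10–13:10, 13:15–13:45.

10:10–13:10, 13:15–13:45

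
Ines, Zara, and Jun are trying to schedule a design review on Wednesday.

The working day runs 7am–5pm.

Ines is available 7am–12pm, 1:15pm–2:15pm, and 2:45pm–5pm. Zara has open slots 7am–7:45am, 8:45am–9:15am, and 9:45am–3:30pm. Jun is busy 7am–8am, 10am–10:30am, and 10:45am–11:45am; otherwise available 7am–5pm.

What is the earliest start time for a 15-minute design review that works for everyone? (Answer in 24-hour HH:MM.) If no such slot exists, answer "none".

Jun free within 07:00–17:00: 08:00–10:00, 10:30–10:45, 11:45–17:00.
Ines ∩ Zara: 07:00–07:45, 08:45–09:15, 09:45–12:00, 13:15–14:15, 14:45–15:30.
Ines ∩ Zara ∩ Jun: 08:45–09:15, 09:45–10:00, 10:30–10:45, 11:45–12:00, 13:15–14:15, 14:45–15:30.
Windows ≥ 15 min: 08:45–09:15, 09:45–10:00, 10:30–10:45, 11:45–12:00, 13:15–14:15, 14:45–15:30.
Earliest such window starts at 08:45.

08:45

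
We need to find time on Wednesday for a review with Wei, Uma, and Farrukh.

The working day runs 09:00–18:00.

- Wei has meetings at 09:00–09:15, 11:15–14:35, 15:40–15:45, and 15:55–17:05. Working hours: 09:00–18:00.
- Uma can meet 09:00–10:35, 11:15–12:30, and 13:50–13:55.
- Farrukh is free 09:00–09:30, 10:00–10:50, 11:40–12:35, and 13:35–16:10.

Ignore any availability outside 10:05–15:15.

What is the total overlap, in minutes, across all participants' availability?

30 minutes

Wei free within 09:00–18:00: 09:15–11:15, 14:35–15:40, 15:45–15:55, 17:05–18:00.
Wei ∩ Uma: 09:15–10:35.
Wei ∩ Uma ∩ Farrukh: 09:15–09:30, 10:00–10:35.
Restricted to 10:05–15:15: 10:05–10:35.
Total common minutes: 30.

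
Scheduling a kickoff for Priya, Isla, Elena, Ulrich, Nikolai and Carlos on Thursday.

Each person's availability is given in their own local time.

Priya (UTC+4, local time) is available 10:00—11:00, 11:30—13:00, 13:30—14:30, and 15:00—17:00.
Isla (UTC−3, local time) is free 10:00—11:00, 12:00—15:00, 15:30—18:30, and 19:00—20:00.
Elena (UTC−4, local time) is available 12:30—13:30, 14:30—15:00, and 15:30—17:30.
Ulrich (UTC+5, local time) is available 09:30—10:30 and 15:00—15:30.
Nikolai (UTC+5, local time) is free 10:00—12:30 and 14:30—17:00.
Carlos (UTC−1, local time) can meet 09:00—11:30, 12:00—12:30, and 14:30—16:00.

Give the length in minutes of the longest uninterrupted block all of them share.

0 minutes

Priya → UTC: 06:00–07:00, 07:30–09:00, 09:30–10:30, 11:00–13:00.
Isla → UTC: 13:00–14:00, 15:00–18:00, 18:30–21:30, 22:00–23:00.
Elena → UTC: 16:30–17:30, 18:30–19:00, 19:30–21:30.
Ulrich → UTC: 04:30–05:30, 10:00–10:30.
Nikolai → UTC: 05:00–07:30, 09:30–12:00.
Carlos → UTC: 10:00–12:30, 13:00–13:30, 15:30–17:00.
Priya ∩ Isla: (none).
Priya ∩ Isla ∩ Elena: (none).
Priya ∩ Isla ∩ Elena ∩ Ulrich: (none).
Priya ∩ Isla ∩ Elena ∩ Ulrich ∩ Nikolai: (none).
Priya ∩ Isla ∩ Elena ∩ Ulrich ∩ Nikolai ∩ Carlos: (none).
No common window.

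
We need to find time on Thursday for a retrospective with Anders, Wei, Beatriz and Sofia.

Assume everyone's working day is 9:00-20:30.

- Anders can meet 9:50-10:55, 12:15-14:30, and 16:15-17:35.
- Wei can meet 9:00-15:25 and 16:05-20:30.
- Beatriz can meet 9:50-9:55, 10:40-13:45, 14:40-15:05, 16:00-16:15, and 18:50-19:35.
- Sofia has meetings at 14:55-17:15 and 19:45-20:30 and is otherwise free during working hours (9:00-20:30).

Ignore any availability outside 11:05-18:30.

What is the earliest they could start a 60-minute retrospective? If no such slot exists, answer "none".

12:15

Sofia free within 09:00–20:30: 09:00–14:55, 17:15–19:45.
Anders ∩ Wei: 09:50–10:55, 12:15–14:30, 16:15–17:35.
Anders ∩ Wei ∩ Beatriz: 09:50–09:55, 10:40–10:55, 12:15–13:45.
Anders ∩ Wei ∩ Beatriz ∩ Sofia: 09:50–09:55, 10:40–10:55, 12:15–13:45.
Restricted to 11:05–18:30: 12:15–13:45.
Windows ≥ 60 min: 12:15–13:45.
Earliest such window starts at 12:15.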